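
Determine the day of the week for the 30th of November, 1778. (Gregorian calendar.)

Doomsday rule: the anchor day for the 1700s is Sunday. For year 78: 78÷12 = 6 r 6, and 6÷4 = 1, so 6+6+1 = 13.
Sunday + 13 ≡ Saturday — that's 1778's doomsday.
In November the doomsday date is Nov 7.
Nov 30 is 23 days after Nov 7; 23 mod 7 = 2, so Saturday + 2 = Monday.

Monday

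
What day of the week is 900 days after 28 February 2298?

Feb 28, 2298 is a Monday.
900 mod 7 = 4, so 900 days after a Monday is Monday + 4 = Friday.

Friday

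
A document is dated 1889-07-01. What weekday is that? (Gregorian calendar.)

Monday

Doomsday rule: the anchor day for the 1800s is Friday. For year 89: 89÷12 = 7 r 5, and 5÷4 = 1, so 7+5+1 = 13.
Friday + 13 ≡ Thursday — that's 1889's doomsday.
In July the doomsday date is Jul 11.
Jul 1 is 10 days before Jul 11; 10 mod 7 = 3, so Thursday − 3 = Monday.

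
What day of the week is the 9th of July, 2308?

Thursday

Doomsday rule: the anchor day for the 2300s is Wednesday. For year 08: 8÷12 = 0 r 8, and 8÷4 = 2, so 0+8+2 = 10.
Wednesday + 10 ≡ Saturday — that's 2308's doomsday.
In July the doomsday date is Jul 11.
Jul 9 is 2 days before Jul 11; 2 mod 7 = 2, so Saturday − 2 = Thursday.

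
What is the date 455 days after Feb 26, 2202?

May 27, 2203

+365 (one year) → Feb 26, 2203 (90 left).
Feb has 28 days: +3 → Mar 1, 2203 (87 left).
Mar has 31 days: +31 → Apr 1, 2203 (56 left).
Apr has 30 days: +30 → May 1, 2203 (26 left).
+26 → May 27, 2203.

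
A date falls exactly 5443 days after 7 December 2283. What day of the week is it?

Tuesday

First find the weekday of Dec 7, 2283. Doomsday rule: the anchor day for the 2200s is Friday. For year 83: 83÷12 = 6 r 11, and 11÷4 = 2, so 6+11+2 = 19.
Friday + 19 ≡ Wednesday — that's 2283's doomsday.
In December the doomsday date is Dec 12.
Dec 7 is 5 days before Dec 12; 5 mod 7 = 5, so Wednesday − 5 = Friday.
5443 mod 7 = 4, so 5443 days after a Friday is Friday + 4 = Tuesday.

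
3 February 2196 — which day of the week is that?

Doomsday rule: the anchor day for the 2100s is Sunday. For year 96: 96÷12 = 8 r 0, and 0÷4 = 0, so 8+0+0 = 8.
Sunday + 8 ≡ Monday — that's 2196's doomsday.
In February the doomsday date is Feb 29 (2196 is a leap year (divisible by 4)).
Feb 3 is 26 days before Feb 29; 26 mod 7 = 5, so Monday − 5 = Wednesday.

Wednesday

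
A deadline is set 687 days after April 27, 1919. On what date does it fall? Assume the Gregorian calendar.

March 14, 1921

+366 (one year; includes Feb 29, 1920) → Apr 27, 1920 (321 left).
Apr has 30 days: +4 → May 1, 1920 (317 left).
May has 31 days: +31 → Jun 1, 1920 (286 left).
Jun has 30 days: +30 → Jul 1, 1920 (256 left).
Jul has 31 days: +31 → Aug 1, 1920 (225 left).
Aug has 31 days: +31 → Sep 1, 1920 (194 left).
Sep has 30 days: +30 → Oct 1, 1920 (164 left).
Oct has 31 days: +31 → Nov 1, 1920 (133 left).
Nov has 30 days: +30 → Dec 1, 1920 (103 left).
Dec has 31 days: +31 → Jan 1, 1921 (72 left).
Jan has 31 days: +31 → Feb 1, 1921 (41 left).
Feb has 28 days: +28 → Mar 1, 1921 (13 left).
+13 → Mar 14, 1921.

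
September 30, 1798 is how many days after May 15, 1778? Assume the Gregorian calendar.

7443

May 15, 1778 → May 15, 1779: 365 days.
May 15, 1779 → May 15, 1780: 366 days (Feb 29, 1780 is in that span).
May 15, 1780 → May 15, 1781: 365 days.
May 15, 1781 → May 15, 1782: 365 days.
May 15, 1782 → May 15, 1783: 365 days.
May 15, 1783 → May 15, 1784: 366 days (Feb 29, 1784 is in that span).
May 15, 1784 → May 15, 1785: 365 days.
May 15, 1785 → May 15, 1786: 365 days.
May 15, 1786 → May 15, 1787: 365 days.
May 15, 1787 → May 15, 1788: 366 days (Feb 29, 1788 is in that span).
May 15, 1788 → May 15, 1789: 365 days.
May 15, 1789 → May 15, 1790: 365 days.
May 15, 1790 → May 15, 1791: 365 days.
May 15, 1791 → May 15, 1792: 366 days (Feb 29, 1792 is in that span).
May 15, 1792 → May 15, 1793: 365 days.
May 15, 1793 → May 15, 1794: 365 days.
May 15, 1794 → May 15, 1795: 365 days.
May 15, 1795 → May 15, 1796: 366 days (Feb 29, 1796 is in that span).
May 15, 1796 → May 15, 1797: 365 days.
May 15, 1797 → May 15, 1798: 365 days.
May 15, 1798 → Jun 15, 1798: 31 days (May has 31).
Jun 15, 1798 → Jul 15, 1798: 30 days (June has 30).
Jul 15, 1798 → Aug 15, 1798: 31 days (July has 31).
Aug 15, 1798 → Sep 15, 1798: 31 days (August has 31).
Sep 15, 1798 → Sep 30, 1798: 15 days.
Total: 7443 days.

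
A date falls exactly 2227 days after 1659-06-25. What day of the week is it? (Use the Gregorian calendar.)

First find the weekday of Jun 25, 1659. Doomsday rule: the anchor day for the 1600s is Tuesday. For year 59: 59÷12 = 4 r 11, and 11÷4 = 2, so 4+11+2 = 17.
Tuesday + 17 ≡ Friday — that's 1659's doomsday.
In June the doomsday date is Jun 6.
Jun 25 is 19 days after Jun 6; 19 mod 7 = 5, so Friday + 5 = Wednesday.
2227 mod 7 = 1, so 2227 days after a Wednesday is Wednesday + 1 = Thursday.

Thursday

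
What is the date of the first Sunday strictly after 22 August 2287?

Aug 22, 2287 is a Monday.
From Monday to the next Sunday is 6 days.
Aug 22, 2287 + 6 = Aug 28, 2287.

August 28, 2287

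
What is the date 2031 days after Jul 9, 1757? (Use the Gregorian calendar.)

January 30, 1763

+365 (one year) → Jul 9, 1758 (1666 left).
+365 (one year) → Jul 9, 1759 (1301 left).
+366 (one year; includes Feb 29, 1760) → Jul 9, 1760 (935 left).
+365 (one year) → Jul 9, 1761 (570 left).
+365 (one year) → Jul 9, 1762 (205 left).
Jul has 31 days: +23 → Aug 1, 1762 (182 left).
Aug has 31 days: +31 → Sep 1, 1762 (151 left).
Sep has 30 days: +30 → Oct 1, 1762 (121 left).
Oct has 31 days: +31 → Nov 1, 1762 (90 left).
Nov has 30 days: +30 → Dec 1, 1762 (60 left).
Dec has 31 days: +31 → Jan 1, 1763 (29 left).
+29 → Jan 30, 1763.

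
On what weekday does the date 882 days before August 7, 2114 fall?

Tuesday

Aug 7, 2114 is a Tuesday.
882 mod 7 = 0, so 882 days before a Tuesday is Tuesday − 0 = Tuesday.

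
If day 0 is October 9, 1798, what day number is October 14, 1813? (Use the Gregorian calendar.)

5483

Oct 9, 1798 → Oct 9, 1799: 365 days.
Oct 9, 1799 → Oct 9, 1800: 365 days.
Oct 9, 1800 → Oct 9, 1801: 365 days.
Oct 9, 1801 → Oct 9, 1802: 365 days.
Oct 9, 1802 → Oct 9, 1803: 365 days.
Oct 9, 1803 → Oct 9, 1804: 366 days (Feb 29, 1804 is in that span).
Oct 9, 1804 → Oct 9, 1805: 365 days.
Oct 9, 1805 → Oct 9, 1806: 365 days.
Oct 9, 1806 → Oct 9, 1807: 365 days.
Oct 9, 1807 → Oct 9, 1808: 366 days (Feb 29, 1808 is in that span).
Oct 9, 1808 → Oct 9, 1809: 365 days.
Oct 9, 1809 → Oct 9, 1810: 365 days.
Oct 9, 1810 → Oct 9, 1811: 365 days.
Oct 9, 1811 → Oct 9, 1812: 366 days (Feb 29, 1812 is in that span).
Oct 9, 1812 → Nov 9, 1812: 31 days (October has 31).
Nov 9, 1812 → Dec 9, 1812: 30 days (November has 30).
Dec 9, 1812 → Jan 9, 1813: 31 days (December has 31).
Jan 9, 1813 → Feb 9, 1813: 31 days (January has 31).
Feb 9, 1813 → Mar 9, 1813: 28 days (February has 28).
Mar 9, 1813 → Apr 9, 1813: 31 days (March has 31).
Apr 9, 1813 → May 9, 1813: 30 days (April has 30).
May 9, 1813 → Jun 9, 1813: 31 days (May has 31).
Jun 9, 1813 → Jul 9, 1813: 30 days (June has 30).
Jul 9, 1813 → Aug 9, 1813: 31 days (July has 31).
Aug 9, 1813 → Sep 9, 1813: 31 days (August has 31).
Sep 9, 1813 → Oct 9, 1813: 30 days (September has 30).
Oct 9, 1813 → Oct 14, 1813: 5 days.
Total: 5483 days.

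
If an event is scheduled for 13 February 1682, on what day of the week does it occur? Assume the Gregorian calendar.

Doomsday rule: the anchor day for the 1600s is Tuesday. For year 82: 82÷12 = 6 r 10, and 10÷4 = 2, so 6+10+2 = 18.
Tuesday + 18 ≡ Saturday — that's 1682's doomsday.
In February the doomsday date is Feb 28 (1682 is not a leap year).
Feb 13 is 15 days before Feb 28; 15 mod 7 = 1, so Saturday − 1 = Friday.

Friday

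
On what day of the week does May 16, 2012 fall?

Doomsday rule: the anchor day for the 2000s is Tuesday. For year 12: 12÷12 = 1 r 0, and 0÷4 = 0, so 1+0+0 = 1.
Tuesday + 1 ≡ Wednesday — that's 2012's doomsday.
In May the doomsday date is May 9.
May 16 is 7 days after May 9; 7 mod 7 = 0, so Wednesday + 0 = Wednesday.

Wednesday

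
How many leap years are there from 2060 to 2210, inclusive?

36

Multiples of 4 in [2060,2210]: 38.
Of those, multiples of 100: 2 (not leap unless ÷400).
Multiples of 400: 0.
Leap years = 38 − 2 + 0 = 36.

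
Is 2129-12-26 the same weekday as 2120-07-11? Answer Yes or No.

No

From Jul 11, 2120 to Dec 26, 2129 is 3455 days.
3455 mod 7 = 4, so they are different weekdays.
(Jul 11, 2120 is a Thursday; Dec 26, 2129 is a Monday.)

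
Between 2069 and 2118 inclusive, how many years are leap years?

Multiples of 4 in [2069,2118]: 12.
Of those, multiples of 100: 1 (not leap unless ÷400).
Multiples of 400: 0.
Leap years = 12 − 1 + 0 = 11.

11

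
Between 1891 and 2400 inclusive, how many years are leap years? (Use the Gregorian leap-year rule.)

Multiples of 4 in [1891,2400]: 128.
Of those, multiples of 100: 6 (not leap unless ÷400).
Multiples of 400: 2.
Leap years = 128 − 6 + 2 = 124.

124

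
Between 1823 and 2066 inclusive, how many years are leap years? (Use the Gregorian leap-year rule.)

Multiples of 4 in [1823,2066]: 61.
Of those, multiples of 100: 2 (not leap unless ÷400).
Multiples of 400: 1.
Leap years = 61 − 2 + 1 = 60.

60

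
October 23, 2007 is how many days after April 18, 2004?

Apr 18, 2004 → Apr 18, 2005: 365 days.
Apr 18, 2005 → Apr 18, 2006: 365 days.
Apr 18, 2006 → Apr 18, 2007: 365 days.
Apr 18, 2007 → May 18, 2007: 30 days (April has 30).
May 18, 2007 → Jun 18, 2007: 31 days (May has 31).
Jun 18, 2007 → Jul 18, 2007: 30 days (June has 30).
Jul 18, 2007 → Aug 18, 2007: 31 days (July has 31).
Aug 18, 2007 → Sep 18, 2007: 31 days (August has 31).
Sep 18, 2007 → Oct 18, 2007: 30 days (September has 30).
Oct 18, 2007 → Oct 23, 2007: 5 days.
Total: 1283 days.

1283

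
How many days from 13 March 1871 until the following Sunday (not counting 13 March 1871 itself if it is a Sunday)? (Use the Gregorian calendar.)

6

Mar 13, 1871 is a Monday.
From Monday to the next Sunday is 6 days.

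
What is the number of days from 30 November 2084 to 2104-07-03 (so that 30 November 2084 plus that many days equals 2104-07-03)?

Nov 30, 2084 → Nov 30, 2085: 365 days.
Nov 30, 2085 → Nov 30, 2086: 365 days.
Nov 30, 2086 → Nov 30, 2087: 365 days.
Nov 30, 2087 → Nov 30, 2088: 366 days (Feb 29, 2088 is in that span).
Nov 30, 2088 → Nov 30, 2089: 365 days.
Nov 30, 2089 → Nov 30, 2090: 365 days.
Nov 30, 2090 → Nov 30, 2091: 365 days.
Nov 30, 2091 → Nov 30, 2092: 366 days (Feb 29, 2092 is in that span).
Nov 30, 2092 → Nov 30, 2093: 365 days.
Nov 30, 2093 → Nov 30, 2094: 365 days.
Nov 30, 2094 → Nov 30, 2095: 365 days.
Nov 30, 2095 → Nov 30, 2096: 366 days (Feb 29, 2096 is in that span).
Nov 30, 2096 → Nov 30, 2097: 365 days.
Nov 30, 2097 → Nov 30, 2098: 365 days.
Nov 30, 2098 → Nov 30, 2099: 365 days.
Nov 30, 2099 → Nov 30, 2100: 365 days.
Nov 30, 2100 → Nov 30, 2101: 365 days.
Nov 30, 2101 → Nov 30, 2102: 365 days.
Nov 30, 2102 → Nov 30, 2103: 365 days.
Nov 30, 2103 → Dec 30, 2103: 30 days (November has 30).
Dec 30, 2103 → Jan 30, 2104: 31 days (December has 31).
Jan 30, 2104 → Feb 29, 2104: 30 days (January has 31).
Feb 29, 2104 → Mar 29, 2104: 29 days (February has 29).
Mar 29, 2104 → Apr 29, 2104: 31 days (March has 31).
Apr 29, 2104 → May 29, 2104: 30 days (April has 30).
May 29, 2104 → Jun 29, 2104: 31 days (May has 31).
Jun 29, 2104 → Jul 3, 2104: 4 days.
Total: 7154 days.

7154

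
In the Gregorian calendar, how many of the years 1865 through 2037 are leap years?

42

Multiples of 4 in [1865,2037]: 43.
Of those, multiples of 100: 2 (not leap unless ÷400).
Multiples of 400: 1.
Leap years = 43 − 2 + 1 = 42.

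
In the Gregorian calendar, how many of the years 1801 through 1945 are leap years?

35

Multiples of 4 in [1801,1945]: 36.
Of those, multiples of 100: 1 (not leap unless ÷400).
Multiples of 400: 0.
Leap years = 36 − 1 + 0 = 35.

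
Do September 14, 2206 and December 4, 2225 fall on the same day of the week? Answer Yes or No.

From Sep 14, 2206 to Dec 4, 2225 is 7021 days.
7021 mod 7 = 0, so they are the same weekday.
(Sep 14, 2206 is a Sunday; Dec 4, 2225 is a Sunday.)

Yes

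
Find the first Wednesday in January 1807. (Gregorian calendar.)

January 7, 1807

January 1, 1807 is a Thursday.
The first Wednesday is therefore January 7 (6 days later).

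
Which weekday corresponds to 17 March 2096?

January 1, 2096 is a Sunday.
Jan 1, 2096 → Feb 1, 2096: 31 days (January has 31).
Feb 1, 2096 → Mar 1, 2096: 29 days (February has 29).
Mar 1, 2096 → Mar 17, 2096: 16 days.
Total: 76 days.
76 mod 7 = 6, so Sunday + 6 = Saturday.

Saturday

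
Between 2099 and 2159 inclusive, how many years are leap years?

Multiples of 4 in [2099,2159]: 15.
Of those, multiples of 100: 1 (not leap unless ÷400).
Multiples of 400: 0.
Leap years = 15 − 1 + 0 = 14.

14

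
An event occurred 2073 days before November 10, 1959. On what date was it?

−365 (one year) → Nov 10, 1958 (1708 left).
−365 (one year) → Nov 10, 1957 (1343 left).
−365 (one year) → Nov 10, 1956 (978 left).
−366 (one year; includes Feb 29, 1956) → Nov 10, 1955 (612 left).
−365 (one year) → Nov 10, 1954 (247 left).
−10 → Oct 31, 1954 (end of Oct, 31 days; 237 left).
−31 → Sep 30, 1954 (end of Sep, 30 days; 206 left).
−30 → Aug 31, 1954 (end of Aug, 31 days; 176 left).
−31 → Jul 31, 1954 (end of Jul, 31 days; 145 left).
−31 → Jun 30, 1954 (end of Jun, 30 days; 114 left).
−30 → May 31, 1954 (end of May, 31 days; 84 left).
−31 → Apr 30, 1954 (end of Apr, 30 days; 53 left).
−30 → Mar 31, 1954 (end of Mar, 31 days; 23 left).
−23 → Mar 8, 1954.

March 8, 1954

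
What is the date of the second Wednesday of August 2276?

August 1, 2276 is a Tuesday.
The first Wednesday is therefore August 2 (1 days later).
The second Wednesday is 2 + 1×7 = August 9.

August 9, 2276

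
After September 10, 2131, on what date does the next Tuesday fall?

Sep 10, 2131 is a Monday.
From Monday to the next Tuesday is 1 day.
Sep 10, 2131 + 1 = Sep 11, 2131.

September 11, 2131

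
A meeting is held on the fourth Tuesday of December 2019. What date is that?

December 1, 2019 is a Sunday.
The first Tuesday is therefore December 3 (2 days later).
The fourth Tuesday is 3 + 3×7 = December 24.

December 24, 2019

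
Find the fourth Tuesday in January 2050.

January 25, 2050

January 1, 2050 is a Saturday.
The first Tuesday is therefore January 4 (3 days later).
The fourth Tuesday is 4 + 3×7 = January 25.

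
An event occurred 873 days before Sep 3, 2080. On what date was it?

April 14, 2078

−366 (one year; includes Feb 29, 2080) → Sep 3, 2079 (507 left).
−365 (one year) → Sep 3, 2078 (142 left).
−3 → Aug 31, 2078 (end of Aug, 31 days; 139 left).
−31 → Jul 31, 2078 (end of Jul, 31 days; 108 left).
−31 → Jun 30, 2078 (end of Jun, 30 days; 77 left).
−30 → May 31, 2078 (end of May, 31 days; 47 left).
−31 → Apr 30, 2078 (end of Apr, 30 days; 16 left).
−16 → Apr 14, 2078.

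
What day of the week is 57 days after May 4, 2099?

Tuesday

First find the weekday of May 4, 2099. Doomsday rule: the anchor day for the 2000s is Tuesday. For year 99: 99÷12 = 8 r 3, and 3÷4 = 0, so 8+3+0 = 11.
Tuesday + 11 ≡ Saturday — that's 2099's doomsday.
In May the doomsday date is May 9.
May 4 is 5 days before May 9; 5 mod 7 = 5, so Saturday − 5 = Monday.
57 mod 7 = 1, so 57 days after a Monday is Monday + 1 = Tuesday.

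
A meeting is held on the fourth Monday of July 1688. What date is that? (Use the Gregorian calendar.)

July 1, 1688 is a Thursday.
The first Monday is therefore July 5 (4 days later).
The fourth Monday is 5 + 3×7 = July 26.

July 26, 1688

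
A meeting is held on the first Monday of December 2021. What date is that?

December 1, 2021 is a Wednesday.
The first Monday is therefore December 6 (5 days later).

December 6, 2021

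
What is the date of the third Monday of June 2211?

June 17, 2211

June 1, 2211 is a Saturday.
The first Monday is therefore June 3 (2 days later).
The third Monday is 3 + 2×7 = June 17.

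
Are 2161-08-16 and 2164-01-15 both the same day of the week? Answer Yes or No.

From Aug 16, 2161 to Jan 15, 2164 is 882 days.
882 mod 7 = 0, so they are the same weekday.
(Aug 16, 2161 is a Sunday; Jan 15, 2164 is a Sunday.)

Yes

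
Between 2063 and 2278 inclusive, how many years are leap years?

Multiples of 4 in [2063,2278]: 54.
Of those, multiples of 100: 2 (not leap unless ÷400).
Multiples of 400: 0.
Leap years = 54 − 2 + 0 = 52.

52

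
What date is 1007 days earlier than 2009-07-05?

October 2, 2006

−365 (one year) → Jul 5, 2008 (642 left).
−366 (one year; includes Feb 29, 2008) → Jul 5, 2007 (276 left).
−5 → Jun 30, 2007 (end of Jun, 30 days; 271 left).
−30 → May 31, 2007 (end of May, 31 days; 241 left).
−31 → Apr 30, 2007 (end of Apr, 30 days; 210 left).
−30 → Mar 31, 2007 (end of Mar, 31 days; 180 left).
−31 → Feb 28, 2007 (end of Feb, 28 days; 149 left).
−28 → Jan 31, 2007 (end of Jan, 31 days; 121 left).
−31 → Dec 31, 2006 (end of Dec, 31 days; 90 left).
−31 → Nov 30, 2006 (end of Nov, 30 days; 59 left).
−30 → Oct 31, 2006 (end of Oct, 31 days; 29 left).
−29 → Oct 2, 2006.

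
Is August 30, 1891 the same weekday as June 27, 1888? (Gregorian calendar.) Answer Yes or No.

No

From Jun 27, 1888 to Aug 30, 1891 is 1159 days.
1159 mod 7 = 4, so they are different weekdays.
(Jun 27, 1888 is a Wednesday; Aug 30, 1891 is a Sunday.)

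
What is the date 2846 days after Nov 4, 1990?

+365 (one year) → Nov 4, 1991 (2481 left).
+366 (one year; includes Feb 29, 1992) → Nov 4, 1992 (2115 left).
+365 (one year) → Nov 4, 1993 (1750 left).
+365 (one year) → Nov 4, 1994 (1385 left).
+365 (one year) → Nov 4, 1995 (1020 left).
+366 (one year; includes Feb 29, 1996) → Nov 4, 1996 (654 left).
+365 (one year) → Nov 4, 1997 (289 left).
Nov has 30 days: +27 → Dec 1, 1997 (262 left).
Dec has 31 days: +31 → Jan 1, 1998 (231 left).
Jan has 31 days: +31 → Feb 1, 1998 (200 left).
Feb has 28 days: +28 → Mar 1, 1998 (172 left).
Mar has 31 days: +31 → Apr 1, 1998 (141 left).
Apr has 30 days: +30 → May 1, 1998 (111 left).
May has 31 days: +31 → Jun 1, 1998 (80 left).
Jun has 30 days: +30 → Jul 1, 1998 (50 left).
Jul has 31 days: +31 → Aug 1, 1998 (19 left).
+19 → Aug 20, 1998.

August 20, 1998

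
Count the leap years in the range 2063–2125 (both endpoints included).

Multiples of 4 in [2063,2125]: 16.
Of those, multiples of 100: 1 (not leap unless ÷400).
Multiples of 400: 0.
Leap years = 16 − 1 + 0 = 15.

15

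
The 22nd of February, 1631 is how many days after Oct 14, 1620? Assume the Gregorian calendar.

Oct 14, 1620 → Oct 14, 1621: 365 days.
Oct 14, 1621 → Oct 14, 1622: 365 days.
Oct 14, 1622 → Oct 14, 1623: 365 days.
Oct 14, 1623 → Oct 14, 1624: 366 days (Feb 29, 1624 is in that span).
Oct 14, 1624 → Oct 14, 1625: 365 days.
Oct 14, 1625 → Oct 14, 1626: 365 days.
Oct 14, 1626 → Oct 14, 1627: 365 days.
Oct 14, 1627 → Oct 14, 1628: 366 days (Feb 29, 1628 is in that span).
Oct 14, 1628 → Oct 14, 1629: 365 days.
Oct 14, 1629 → Oct 14, 1630: 365 days.
Oct 14, 1630 → Nov 14, 1630: 31 days (October has 31).
Nov 14, 1630 → Dec 14, 1630: 30 days (November has 30).
Dec 14, 1630 → Jan 14, 1631: 31 days (December has 31).
Jan 14, 1631 → Feb 14, 1631: 31 days (January has 31).
Feb 14, 1631 → Feb 22, 1631: 8 days.
Total: 3783 days.

3783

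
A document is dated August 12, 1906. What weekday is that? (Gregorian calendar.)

January 1, 1906 is a Monday.
Jan 1, 1906 → Feb 1, 1906: 31 days (January has 31).
Feb 1, 1906 → Mar 1, 1906: 28 days (February has 28).
Mar 1, 1906 → Apr 1, 1906: 31 days (March has 31).
Apr 1, 1906 → May 1, 1906: 30 days (April has 30).
May 1, 1906 → Jun 1, 1906: 31 days (May has 31).
Jun 1, 1906 → Jul 1, 1906: 30 days (June has 30).
Jul 1, 1906 → Aug 1, 1906: 31 days (July has 31).
Aug 1, 1906 → Aug 12, 1906: 11 days.
Total: 223 days.
223 mod 7 = 6, so Monday + 6 = Sunday.

Sunday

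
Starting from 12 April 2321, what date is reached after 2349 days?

+365 (one year) → Apr 12, 2322 (1984 left).
+365 (one year) → Apr 12, 2323 (1619 left).
+366 (one year; includes Feb 29, 2324) → Apr 12, 2324 (1253 left).
+365 (one year) → Apr 12, 2325 (888 left).
+365 (one year) → Apr 12, 2326 (523 left).
+365 (one year) → Apr 12, 2327 (158 left).
Apr has 30 days: +19 → May 1, 2327 (139 left).
May has 31 days: +31 → Jun 1, 2327 (108 left).
Jun has 30 days: +30 → Jul 1, 2327 (78 left).
Jul has 31 days: +31 → Aug 1, 2327 (47 left).
Aug has 31 days: +31 → Sep 1, 2327 (16 left).
+16 → Sep 17, 2327.

September 17, 2327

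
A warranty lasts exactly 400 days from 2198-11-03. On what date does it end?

Nov has 30 days: +28 → Dec 1, 2198 (372 left).
Dec has 31 days: +31 → Jan 1, 2199 (341 left).
Jan has 31 days: +31 → Feb 1, 2199 (310 left).
Feb has 28 days: +28 → Mar 1, 2199 (282 left).
Mar has 31 days: +31 → Apr 1, 2199 (251 left).
Apr has 30 days: +30 → May 1, 2199 (221 left).
May has 31 days: +31 → Jun 1, 2199 (190 left).
Jun has 30 days: +30 → Jul 1, 2199 (160 left).
Jul has 31 days: +31 → Aug 1, 2199 (129 left).
Aug has 31 days: +31 → Sep 1, 2199 (98 left).
Sep has 30 days: +30 → Oct 1, 2199 (68 left).
Oct has 31 days: +31 → Nov 1, 2199 (37 left).
Nov has 30 days: +30 → Dec 1, 2199 (7 left).
+7 → Dec 8, 2199.

December 8, 2199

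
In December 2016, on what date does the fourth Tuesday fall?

December 1, 2016 is a Thursday.
The first Tuesday is therefore December 6 (5 days later).
The fourth Tuesday is 6 + 3×7 = December 27.

December 27, 2016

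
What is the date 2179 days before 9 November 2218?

−365 (one year) → Nov 9, 2217 (1814 left).
−365 (one year) → Nov 9, 2216 (1449 left).
−366 (one year; includes Feb 29, 2216) → Nov 9, 2215 (1083 left).
−365 (one year) → Nov 9, 2214 (718 left).
−365 (one year) → Nov 9, 2213 (353 left).
−9 → Oct 31, 2213 (end of Oct, 31 days; 344 left).
−31 → Sep 30, 2213 (end of Sep, 30 days; 313 left).
−30 → Aug 31, 2213 (end of Aug, 31 days; 283 left).
−31 → Jul 31, 2213 (end of Jul, 31 days; 252 left).
−31 → Jun 30, 2213 (end of Jun, 30 days; 221 left).
−30 → May 31, 2213 (end of May, 31 days; 191 left).
−31 → Apr 30, 2213 (end of Apr, 30 days; 160 left).
−30 → Mar 31, 2213 (end of Mar, 31 days; 130 left).
−31 → Feb 28, 2213 (end of Feb, 28 days; 99 left).
−28 → Jan 31, 2213 (end of Jan, 31 days; 71 left).
−31 → Dec 31, 2212 (end of Dec, 31 days; 40 left).
−31 → Nov 30, 2212 (end of Nov, 30 days; 9 left).
−9 → Nov 21, 2212.

November 21, 2212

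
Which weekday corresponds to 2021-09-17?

Friday

Doomsday rule: the anchor day for the 2000s is Tuesday. For year 21: 21÷12 = 1 r 9, and 9÷4 = 2, so 1+9+2 = 12.
Tuesday + 12 ≡ Sunday — that's 2021's doomsday.
In September the doomsday date is Sep 5.
Sep 17 is 12 days after Sep 5; 12 mod 7 = 5, so Sunday + 5 = Friday.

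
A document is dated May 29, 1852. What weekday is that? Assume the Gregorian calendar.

Doomsday rule: the anchor day for the 1800s is Friday. For year 52: 52÷12 = 4 r 4, and 4÷4 = 1, so 4+4+1 = 9.
Friday + 9 ≡ Sunday — that's 1852's doomsday.
In May the doomsday date is May 9.
May 29 is 20 days after May 9; 20 mod 7 = 6, so Sunday + 6 = Saturday.

Saturday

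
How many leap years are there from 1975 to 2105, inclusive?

Multiples of 4 in [1975,2105]: 33.
Of those, multiples of 100: 2 (not leap unless ÷400).
Multiples of 400: 1.
Leap years = 33 − 2 + 1 = 32.

32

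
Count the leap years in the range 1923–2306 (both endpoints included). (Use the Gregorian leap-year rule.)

Multiples of 4 in [1923,2306]: 96.
Of those, multiples of 100: 4 (not leap unless ÷400).
Multiples of 400: 1.
Leap years = 96 − 4 + 1 = 93.

93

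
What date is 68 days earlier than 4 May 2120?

February 26, 2120

−4 → Apr 30, 2120 (end of Apr, 30 days; 64 left).
−30 → Mar 31, 2120 (end of Mar, 31 days; 34 left).
−31 → Feb 29, 2120 (end of Feb, 29 days; 3 left).
−3 → Feb 26, 2120.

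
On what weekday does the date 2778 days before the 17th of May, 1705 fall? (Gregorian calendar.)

First find the weekday of May 17, 1705. Doomsday rule: the anchor day for the 1700s is Sunday. For year 05: 5÷12 = 0 r 5, and 5÷4 = 1, so 0+5+1 = 6.
Sunday + 6 ≡ Saturday — that's 1705's doomsday.
In May the doomsday date is May 9.
May 17 is 8 days after May 9; 8 mod 7 = 1, so Saturday + 1 = Sunday.
2778 mod 7 = 6, so 2778 days before a Sunday is Sunday − 6 = Monday.

Monday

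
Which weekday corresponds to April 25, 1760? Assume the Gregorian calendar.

Doomsday rule: the anchor day for the 1700s is Sunday. For year 60: 60÷12 = 5 r 0, and 0÷4 = 0, so 5+0+0 = 5.
Sunday + 5 ≡ Friday — that's 1760's doomsday.
In April the doomsday date is Apr 4.
Apr 25 is 21 days after Apr 4; 21 mod 7 = 0, so Friday + 0 = Friday.

Friday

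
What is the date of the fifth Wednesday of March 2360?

March 30, 2360

March 1, 2360 is a Tuesday.
The first Wednesday is therefore March 2 (1 days later).
The fifth Wednesday is 2 + 4×7 = March 30.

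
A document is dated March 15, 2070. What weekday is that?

Saturday

Doomsday rule: the anchor day for the 2000s is Tuesday. For year 70: 70÷12 = 5 r 10, and 10÷4 = 2, so 5+10+2 = 17.
Tuesday + 17 ≡ Friday — that's 2070's doomsday.
In March the doomsday date is Mar 14.
Mar 15 is 1 day after Mar 14; 1 mod 7 = 1, so Friday + 1 = Saturday.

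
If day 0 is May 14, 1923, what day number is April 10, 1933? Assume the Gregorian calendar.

3619

May 14, 1923 → May 14, 1924: 366 days (Feb 29, 1924 is in that span).
May 14, 1924 → May 14, 1925: 365 days.
May 14, 1925 → May 14, 1926: 365 days.
May 14, 1926 → May 14, 1927: 365 days.
May 14, 1927 → May 14, 1928: 366 days (Feb 29, 1928 is in that span).
May 14, 1928 → May 14, 1929: 365 days.
May 14, 1929 → May 14, 1930: 365 days.
May 14, 1930 → May 14, 1931: 365 days.
May 14, 1931 → May 14, 1932: 366 days (Feb 29, 1932 is in that span).
May 14, 1932 → Jun 14, 1932: 31 days (May has 31).
Jun 14, 1932 → Jul 14, 1932: 30 days (June has 30).
Jul 14, 1932 → Aug 14, 1932: 31 days (July has 31).
Aug 14, 1932 → Sep 14, 1932: 31 days (August has 31).
Sep 14, 1932 → Oct 14, 1932: 30 days (September has 30).
Oct 14, 1932 → Nov 14, 1932: 31 days (October has 31).
Nov 14, 1932 → Dec 14, 1932: 30 days (November has 30).
Dec 14, 1932 → Jan 14, 1933: 31 days (December has 31).
Jan 14, 1933 → Feb 14, 1933: 31 days (January has 31).
Feb 14, 1933 → Mar 14, 1933: 28 days (February has 28).
Mar 14, 1933 → Apr 10, 1933: 27 days.
Total: 3619 days.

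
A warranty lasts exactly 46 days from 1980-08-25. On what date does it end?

Aug has 31 days: +7 → Sep 1, 1980 (39 left).
Sep has 30 days: +30 → Oct 1, 1980 (9 left).
+9 → Oct 10, 1980.

October 10, 1980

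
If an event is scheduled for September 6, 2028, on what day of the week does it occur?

Wednesday

January 1, 2028 is a Saturday.
Jan 1, 2028 → Feb 1, 2028: 31 days (January has 31).
Feb 1, 2028 → Mar 1, 2028: 29 days (February has 29).
Mar 1, 2028 → Apr 1, 2028: 31 days (March has 31).
Apr 1, 2028 → May 1, 2028: 30 days (April has 30).
May 1, 2028 → Jun 1, 2028: 31 days (May has 31).
Jun 1, 2028 → Jul 1, 2028: 30 days (June has 30).
Jul 1, 2028 → Aug 1, 2028: 31 days (July has 31).
Aug 1, 2028 → Sep 1, 2028: 31 days (August has 31).
Sep 1, 2028 → Sep 6, 2028: 5 days.
Total: 249 days.
249 mod 7 = 4, so Saturday + 4 = Wednesday.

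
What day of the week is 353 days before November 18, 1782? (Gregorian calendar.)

Friday

First find the weekday of Nov 18, 1782. Doomsday rule: the anchor day for the 1700s is Sunday. For year 82: 82÷12 = 6 r 10, and 10÷4 = 2, so 6+10+2 = 18.
Sunday + 18 ≡ Thursday — that's 1782's doomsday.
In November the doomsday date is Nov 7.
Nov 18 is 11 days after Nov 7; 11 mod 7 = 4, so Thursday + 4 = Monday.
353 mod 7 = 3, so 353 days before a Monday is Monday − 3 = Friday.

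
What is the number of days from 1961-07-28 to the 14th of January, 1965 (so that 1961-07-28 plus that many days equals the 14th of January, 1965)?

1266

Jul 28, 1961 → Jul 28, 1962: 365 days.
Jul 28, 1962 → Jul 28, 1963: 365 days.
Jul 28, 1963 → Jul 28, 1964: 366 days (Feb 29, 1964 is in that span).
Jul 28, 1964 → Aug 28, 1964: 31 days (July has 31).
Aug 28, 1964 → Sep 28, 1964: 31 days (August has 31).
Sep 28, 1964 → Oct 28, 1964: 30 days (September has 30).
Oct 28, 1964 → Nov 28, 1964: 31 days (October has 31).
Nov 28, 1964 → Dec 28, 1964: 30 days (November has 30).
Dec 28, 1964 → Jan 14, 1965: 17 days.
Total: 1266 days.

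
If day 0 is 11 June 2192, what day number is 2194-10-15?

Jun 11, 2192 → Jun 11, 2193: 365 days.
Jun 11, 2193 → Jun 11, 2194: 365 days.
Jun 11, 2194 → Jul 11, 2194: 30 days (June has 30).
Jul 11, 2194 → Aug 11, 2194: 31 days (July has 31).
Aug 11, 2194 → Sep 11, 2194: 31 days (August has 31).
Sep 11, 2194 → Oct 11, 2194: 30 days (September has 30).
Oct 11, 2194 → Oct 15, 2194: 4 days.
Total: 856 days.

856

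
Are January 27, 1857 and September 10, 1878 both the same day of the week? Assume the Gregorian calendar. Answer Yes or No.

Yes

From Jan 27, 1857 to Sep 10, 1878 is 7896 days.
7896 mod 7 = 0, so they are the same weekday.
(Jan 27, 1857 is a Tuesday; Sep 10, 1878 is a Tuesday.)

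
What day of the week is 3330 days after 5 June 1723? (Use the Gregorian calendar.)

Thursday

First find the weekday of Jun 5, 1723. Doomsday rule: the anchor day for the 1700s is Sunday. For year 23: 23÷12 = 1 r 11, and 11÷4 = 2, so 1+11+2 = 14.
Sunday + 14 ≡ Sunday — that's 1723's doomsday.
In June the doomsday date is Jun 6.
Jun 5 is 1 day before Jun 6; 1 mod 7 = 1, so Sunday − 1 = Saturday.
3330 mod 7 = 5, so 3330 days after a Saturday is Saturday + 5 = Thursday.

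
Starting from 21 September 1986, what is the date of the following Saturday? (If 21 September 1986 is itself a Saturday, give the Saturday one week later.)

September 27, 1986

Sep 21, 1986 is a Sunday.
From Sunday to the next Saturday is 6 days.
Sep 21, 1986 + 6 = Sep 27, 1986.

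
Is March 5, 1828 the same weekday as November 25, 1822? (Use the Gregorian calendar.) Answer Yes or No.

From Nov 25, 1822 to Mar 5, 1828 is 1927 days.
1927 mod 7 = 2, so they are different weekdays.
(Nov 25, 1822 is a Monday; Mar 5, 1828 is a Wednesday.)

No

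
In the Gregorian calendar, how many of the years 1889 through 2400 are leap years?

124

Multiples of 4 in [1889,2400]: 128.
Of those, multiples of 100: 6 (not leap unless ÷400).
Multiples of 400: 2.
Leap years = 128 − 6 + 2 = 124.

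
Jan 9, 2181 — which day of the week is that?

Tuesday

January 1, 2181 is a Monday.
Jan 1, 2181 → Jan 9, 2181: 8 days.
Total: 8 days.
8 mod 7 = 1, so Monday + 1 = Tuesday.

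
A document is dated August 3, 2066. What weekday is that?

Tuesday

Doomsday rule: the anchor day for the 2000s is Tuesday. For year 66: 66÷12 = 5 r 6, and 6÷4 = 1, so 5+6+1 = 12.
Tuesday + 12 ≡ Sunday — that's 2066's doomsday.
In August the doomsday date is Aug 8.
Aug 3 is 5 days before Aug 8; 5 mod 7 = 5, so Sunday − 5 = Tuesday.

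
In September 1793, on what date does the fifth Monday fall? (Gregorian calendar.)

September 1, 1793 is a Sunday.
The first Monday is therefore September 2 (1 days later).
The fifth Monday is 2 + 4×7 = September 30.

September 30, 1793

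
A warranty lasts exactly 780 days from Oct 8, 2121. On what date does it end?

November 27, 2123

+365 (one year) → Oct 8, 2122 (415 left).
+365 (one year) → Oct 8, 2123 (50 left).
Oct has 31 days: +24 → Nov 1, 2123 (26 left).
+26 → Nov 27, 2123.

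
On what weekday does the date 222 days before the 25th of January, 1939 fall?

Friday

First find the weekday of Jan 25, 1939. Doomsday rule: the anchor day for the 1900s is Wednesday. For year 39: 39÷12 = 3 r 3, and 3÷4 = 0, so 3+3+0 = 6.
Wednesday + 6 ≡ Tuesday — that's 1939's doomsday.
In January the doomsday date is Jan 3 (1939 is not a leap year).
Jan 25 is 22 days after Jan 3; 22 mod 7 = 1, so Tuesday + 1 = Wednesday.
222 mod 7 = 5, so 222 days before a Wednesday is Wednesday − 5 = Friday.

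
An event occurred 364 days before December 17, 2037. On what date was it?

December 18, 2036

−17 → Nov 30, 2037 (end of Nov, 30 days; 347 left).
−30 → Oct 31, 2037 (end of Oct, 31 days; 317 left).
−31 → Sep 30, 2037 (end of Sep, 30 days; 286 left).
−30 → Aug 31, 2037 (end of Aug, 31 days; 256 left).
−31 → Jul 31, 2037 (end of Jul, 31 days; 225 left).
−31 → Jun 30, 2037 (end of Jun, 30 days; 194 left).
−30 → May 31, 2037 (end of May, 31 days; 164 left).
−31 → Apr 30, 2037 (end of Apr, 30 days; 133 left).
−30 → Mar 31, 2037 (end of Mar, 31 days; 103 left).
−31 → Feb 28, 2037 (end of Feb, 28 days; 72 left).
−28 → Jan 31, 2037 (end of Jan, 31 days; 44 left).
−31 → Dec 31, 2036 (end of Dec, 31 days; 13 left).
−13 → Dec 18, 2036.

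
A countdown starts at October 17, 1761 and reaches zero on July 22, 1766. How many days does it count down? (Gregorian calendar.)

Oct 17, 1761 → Oct 17, 1762: 365 days.
Oct 17, 1762 → Oct 17, 1763: 365 days.
Oct 17, 1763 → Oct 17, 1764: 366 days (Feb 29, 1764 is in that span).
Oct 17, 1764 → Oct 17, 1765: 365 days.
Oct 17, 1765 → Nov 17, 1765: 31 days (October has 31).
Nov 17, 1765 → Dec 17, 1765: 30 days (November has 30).
Dec 17, 1765 → Jan 17, 1766: 31 days (December has 31).
Jan 17, 1766 → Feb 17, 1766: 31 days (January has 31).
Feb 17, 1766 → Mar 17, 1766: 28 days (February has 28).
Mar 17, 1766 → Apr 17, 1766: 31 days (March has 31).
Apr 17, 1766 → May 17, 1766: 30 days (April has 30).
May 17, 1766 → Jun 17, 1766: 31 days (May has 31).
Jun 17, 1766 → Jul 17, 1766: 30 days (June has 30).
Jul 17, 1766 → Jul 22, 1766: 5 days.
Total: 1739 days.

1739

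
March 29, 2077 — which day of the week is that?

Monday

Doomsday rule: the anchor day for the 2000s is Tuesday. For year 77: 77÷12 = 6 r 5, and 5÷4 = 1, so 6+5+1 = 12.
Tuesday + 12 ≡ Sunday — that's 2077's doomsday.
In March the doomsday date is Mar 14.
Mar 29 is 15 days after Mar 14; 15 mod 7 = 1, so Sunday + 1 = Monday.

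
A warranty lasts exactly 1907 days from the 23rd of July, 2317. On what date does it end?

+365 (one year) → Jul 23, 2318 (1542 left).
+365 (one year) → Jul 23, 2319 (1177 left).
+366 (one year; includes Feb 29, 2320) → Jul 23, 2320 (811 left).
+365 (one year) → Jul 23, 2321 (446 left).
+365 (one year) → Jul 23, 2322 (81 left).
Jul has 31 days: +9 → Aug 1, 2322 (72 left).
Aug has 31 days: +31 → Sep 1, 2322 (41 left).
Sep has 30 days: +30 → Oct 1, 2322 (11 left).
+11 → Oct 12, 2322.

October 12, 2322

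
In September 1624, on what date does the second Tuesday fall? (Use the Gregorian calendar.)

September 1, 1624 is a Sunday.
The first Tuesday is therefore September 3 (2 days later).
The second Tuesday is 3 + 1×7 = September 10.

September 10, 1624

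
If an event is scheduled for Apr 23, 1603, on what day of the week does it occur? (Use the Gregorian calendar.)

Wednesday

Doomsday rule: the anchor day for the 1600s is Tuesday. For year 03: 3÷12 = 0 r 3, and 3÷4 = 0, so 0+3+0 = 3.
Tuesday + 3 ≡ Friday — that's 1603's doomsday.
In April the doomsday date is Apr 4.
Apr 23 is 19 days after Apr 4; 19 mod 7 = 5, so Friday + 5 = Wednesday.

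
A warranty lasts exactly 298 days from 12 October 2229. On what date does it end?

Oct has 31 days: +20 → Nov 1, 2229 (278 left).
Nov has 30 days: +30 → Dec 1, 2229 (248 left).
Dec has 31 days: +31 → Jan 1, 2230 (217 left).
Jan has 31 days: +31 → Feb 1, 2230 (186 left).
Feb has 28 days: +28 → Mar 1, 2230 (158 left).
Mar has 31 days: +31 → Apr 1, 2230 (127 left).
Apr has 30 days: +30 → May 1, 2230 (97 left).
May has 31 days: +31 → Jun 1, 2230 (66 left).
Jun has 30 days: +30 → Jul 1, 2230 (36 left).
Jul has 31 days: +31 → Aug 1, 2230 (5 left).
+5 → Aug 6, 2230.

August 6, 2230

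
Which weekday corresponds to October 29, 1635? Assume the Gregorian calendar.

Monday

Doomsday rule: the anchor day for the 1600s is Tuesday. For year 35: 35÷12 = 2 r 11, and 11÷4 = 2, so 2+11+2 = 15.
Tuesday + 15 ≡ Wednesday — that's 1635's doomsday.
In October the doomsday date is Oct 10.
Oct 29 is 19 days after Oct 10; 19 mod 7 = 5, so Wednesday + 5 = Monday.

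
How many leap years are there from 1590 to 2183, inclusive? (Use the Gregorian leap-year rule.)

144

Multiples of 4 in [1590,2183]: 148.
Of those, multiples of 100: 6 (not leap unless ÷400).
Multiples of 400: 2.
Leap years = 148 − 6 + 2 = 144.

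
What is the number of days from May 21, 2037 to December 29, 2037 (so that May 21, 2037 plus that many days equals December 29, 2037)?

May 21, 2037 → Jun 21, 2037: 31 days (May has 31).
Jun 21, 2037 → Jul 21, 2037: 30 days (June has 30).
Jul 21, 2037 → Aug 21, 2037: 31 days (July has 31).
Aug 21, 2037 → Sep 21, 2037: 31 days (August has 31).
Sep 21, 2037 → Oct 21, 2037: 30 days (September has 30).
Oct 21, 2037 → Nov 21, 2037: 31 days (October has 31).
Nov 21, 2037 → Dec 21, 2037: 30 days (November has 30).
Dec 21, 2037 → Dec 29, 2037: 8 days.
Total: 222 days.

222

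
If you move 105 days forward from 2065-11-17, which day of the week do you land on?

Tuesday

Nov 17, 2065 is a Tuesday.
105 mod 7 = 0, so 105 days after a Tuesday is Tuesday + 0 = Tuesday.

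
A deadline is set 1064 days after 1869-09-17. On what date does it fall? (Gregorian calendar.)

+365 (one year) → Sep 17, 1870 (699 left).
+365 (one year) → Sep 17, 1871 (334 left).
Sep has 30 days: +14 → Oct 1, 1871 (320 left).
Oct has 31 days: +31 → Nov 1, 1871 (289 left).
Nov has 30 days: +30 → Dec 1, 1871 (259 left).
Dec has 31 days: +31 → Jan 1, 1872 (228 left).
Jan has 31 days: +31 → Feb 1, 1872 (197 left).
Feb has 29 days: +29 → Mar 1, 1872 (168 left).
Mar has 31 days: +31 → Apr 1, 1872 (137 left).
Apr has 30 days: +30 → May 1, 1872 (107 left).
May has 31 days: +31 → Jun 1, 1872 (76 left).
Jun has 30 days: +30 → Jul 1, 1872 (46 left).
Jul has 31 days: +31 → Aug 1, 1872 (15 left).
+15 → Aug 16, 1872.

August 16, 1872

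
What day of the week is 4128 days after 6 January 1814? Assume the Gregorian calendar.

Tuesday

Jan 6, 1814 is a Thursday.
4128 mod 7 = 5, so 4128 days after a Thursday is Thursday + 5 = Tuesday.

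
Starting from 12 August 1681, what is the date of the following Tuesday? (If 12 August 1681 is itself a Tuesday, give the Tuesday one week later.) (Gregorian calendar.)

Aug 12, 1681 is a Tuesday.
From Tuesday to the next Tuesday is 7 days.
Aug 12, 1681 + 7 = Aug 19, 1681.

August 19, 1681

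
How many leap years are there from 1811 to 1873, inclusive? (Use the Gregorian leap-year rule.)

16

Multiples of 4 in [1811,1873]: 16.
Of those, multiples of 100: 0 (not leap unless ÷400).
Multiples of 400: 0.
Leap years = 16 − 0 + 0 = 16.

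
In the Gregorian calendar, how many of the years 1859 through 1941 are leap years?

Multiples of 4 in [1859,1941]: 21.
Of those, multiples of 100: 1 (not leap unless ÷400).
Multiples of 400: 0.
Leap years = 21 − 1 + 0 = 20.

20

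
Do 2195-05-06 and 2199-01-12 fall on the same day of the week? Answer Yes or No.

No

From May 6, 2195 to Jan 12, 2199 is 1347 days.
1347 mod 7 = 3, so they are different weekdays.
(May 6, 2195 is a Wednesday; Jan 12, 2199 is a Saturday.)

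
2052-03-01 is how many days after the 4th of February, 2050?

756

Feb 4, 2050 → Feb 4, 2051: 365 days.
Feb 4, 2051 → Mar 4, 2051: 28 days (February has 28).
Mar 4, 2051 → Apr 4, 2051: 31 days (March has 31).
Apr 4, 2051 → May 4, 2051: 30 days (April has 30).
May 4, 2051 → Jun 4, 2051: 31 days (May has 31).
Jun 4, 2051 → Jul 4, 2051: 30 days (June has 30).
Jul 4, 2051 → Aug 4, 2051: 31 days (July has 31).
Aug 4, 2051 → Sep 4, 2051: 31 days (August has 31).
Sep 4, 2051 → Oct 4, 2051: 30 days (September has 30).
Oct 4, 2051 → Nov 4, 2051: 31 days (October has 31).
Nov 4, 2051 → Dec 4, 2051: 30 days (November has 30).
Dec 4, 2051 → Jan 4, 2052: 31 days (December has 31).
Jan 4, 2052 → Feb 4, 2052: 31 days (January has 31).
Feb 4, 2052 → Mar 1, 2052: 26 days.
Total: 756 days.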